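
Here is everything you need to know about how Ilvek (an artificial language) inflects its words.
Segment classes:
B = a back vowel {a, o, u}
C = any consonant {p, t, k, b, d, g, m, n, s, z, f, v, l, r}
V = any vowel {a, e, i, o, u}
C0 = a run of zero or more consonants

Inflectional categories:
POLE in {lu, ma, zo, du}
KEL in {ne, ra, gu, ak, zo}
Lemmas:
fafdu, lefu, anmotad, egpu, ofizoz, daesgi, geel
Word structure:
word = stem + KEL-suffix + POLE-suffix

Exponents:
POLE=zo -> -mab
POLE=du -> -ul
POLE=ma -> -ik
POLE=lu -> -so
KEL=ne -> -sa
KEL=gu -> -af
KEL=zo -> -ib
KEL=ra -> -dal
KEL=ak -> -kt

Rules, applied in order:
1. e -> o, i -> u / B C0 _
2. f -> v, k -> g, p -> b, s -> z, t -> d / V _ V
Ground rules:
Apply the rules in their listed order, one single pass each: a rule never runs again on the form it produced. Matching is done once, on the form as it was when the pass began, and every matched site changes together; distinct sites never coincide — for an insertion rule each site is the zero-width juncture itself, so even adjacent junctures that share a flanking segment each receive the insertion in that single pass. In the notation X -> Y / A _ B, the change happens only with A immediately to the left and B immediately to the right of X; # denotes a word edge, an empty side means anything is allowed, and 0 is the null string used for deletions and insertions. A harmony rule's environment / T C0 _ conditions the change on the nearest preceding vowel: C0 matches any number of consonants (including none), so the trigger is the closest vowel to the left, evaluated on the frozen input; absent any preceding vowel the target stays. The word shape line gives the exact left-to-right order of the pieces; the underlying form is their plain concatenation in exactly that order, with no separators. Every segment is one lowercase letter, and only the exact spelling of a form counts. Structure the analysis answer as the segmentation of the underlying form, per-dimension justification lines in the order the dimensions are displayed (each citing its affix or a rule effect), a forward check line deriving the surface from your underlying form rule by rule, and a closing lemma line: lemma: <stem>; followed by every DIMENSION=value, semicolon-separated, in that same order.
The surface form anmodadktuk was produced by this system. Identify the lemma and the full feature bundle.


underlying: anmotad-kt-ik
POLE=ma - signalled by the affix -ik
KEL=ak - signalled by the affix -kt
check: anmotadktik -> anmotadktuk -> anmodadktuk
lemma: anmotad; POLE=ma; KEL=ak


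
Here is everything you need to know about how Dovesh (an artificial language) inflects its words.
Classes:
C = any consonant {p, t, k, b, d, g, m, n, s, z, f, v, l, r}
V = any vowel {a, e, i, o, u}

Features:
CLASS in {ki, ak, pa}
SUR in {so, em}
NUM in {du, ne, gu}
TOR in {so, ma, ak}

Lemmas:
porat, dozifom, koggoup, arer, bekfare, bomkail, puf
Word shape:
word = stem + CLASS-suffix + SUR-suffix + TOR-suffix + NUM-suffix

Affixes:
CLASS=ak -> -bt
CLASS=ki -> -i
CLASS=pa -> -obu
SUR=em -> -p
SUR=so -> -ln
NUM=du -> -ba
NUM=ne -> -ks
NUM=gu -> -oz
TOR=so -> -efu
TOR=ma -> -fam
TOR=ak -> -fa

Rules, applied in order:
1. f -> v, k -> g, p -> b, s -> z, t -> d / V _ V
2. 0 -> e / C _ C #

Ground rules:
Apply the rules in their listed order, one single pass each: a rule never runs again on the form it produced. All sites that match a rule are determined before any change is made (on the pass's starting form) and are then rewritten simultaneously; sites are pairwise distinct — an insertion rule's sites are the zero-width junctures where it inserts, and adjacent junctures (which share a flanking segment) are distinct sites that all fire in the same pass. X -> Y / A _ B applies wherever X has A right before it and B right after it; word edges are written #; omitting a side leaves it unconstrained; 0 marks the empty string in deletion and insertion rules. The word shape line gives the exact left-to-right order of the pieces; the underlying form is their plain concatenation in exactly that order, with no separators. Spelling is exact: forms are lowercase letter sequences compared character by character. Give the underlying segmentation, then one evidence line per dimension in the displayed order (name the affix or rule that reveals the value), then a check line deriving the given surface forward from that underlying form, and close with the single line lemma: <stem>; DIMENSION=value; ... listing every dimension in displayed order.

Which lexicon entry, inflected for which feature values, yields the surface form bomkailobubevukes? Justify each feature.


underlying: bomkail-obu-p-efu-ks
CLASS=pa - signalled by the affix -obu
SUR=em - signalled by the affix -p
NUM=ne - signalled by the affix -ks
TOR=so - signalled by the affix -efu
check: bomkailobupefuks -> bomkailobubevuks -> bomkailobubevukes
lemma: bomkail; CLASS=pa; SUR=em; NUM=ne; TOR=so


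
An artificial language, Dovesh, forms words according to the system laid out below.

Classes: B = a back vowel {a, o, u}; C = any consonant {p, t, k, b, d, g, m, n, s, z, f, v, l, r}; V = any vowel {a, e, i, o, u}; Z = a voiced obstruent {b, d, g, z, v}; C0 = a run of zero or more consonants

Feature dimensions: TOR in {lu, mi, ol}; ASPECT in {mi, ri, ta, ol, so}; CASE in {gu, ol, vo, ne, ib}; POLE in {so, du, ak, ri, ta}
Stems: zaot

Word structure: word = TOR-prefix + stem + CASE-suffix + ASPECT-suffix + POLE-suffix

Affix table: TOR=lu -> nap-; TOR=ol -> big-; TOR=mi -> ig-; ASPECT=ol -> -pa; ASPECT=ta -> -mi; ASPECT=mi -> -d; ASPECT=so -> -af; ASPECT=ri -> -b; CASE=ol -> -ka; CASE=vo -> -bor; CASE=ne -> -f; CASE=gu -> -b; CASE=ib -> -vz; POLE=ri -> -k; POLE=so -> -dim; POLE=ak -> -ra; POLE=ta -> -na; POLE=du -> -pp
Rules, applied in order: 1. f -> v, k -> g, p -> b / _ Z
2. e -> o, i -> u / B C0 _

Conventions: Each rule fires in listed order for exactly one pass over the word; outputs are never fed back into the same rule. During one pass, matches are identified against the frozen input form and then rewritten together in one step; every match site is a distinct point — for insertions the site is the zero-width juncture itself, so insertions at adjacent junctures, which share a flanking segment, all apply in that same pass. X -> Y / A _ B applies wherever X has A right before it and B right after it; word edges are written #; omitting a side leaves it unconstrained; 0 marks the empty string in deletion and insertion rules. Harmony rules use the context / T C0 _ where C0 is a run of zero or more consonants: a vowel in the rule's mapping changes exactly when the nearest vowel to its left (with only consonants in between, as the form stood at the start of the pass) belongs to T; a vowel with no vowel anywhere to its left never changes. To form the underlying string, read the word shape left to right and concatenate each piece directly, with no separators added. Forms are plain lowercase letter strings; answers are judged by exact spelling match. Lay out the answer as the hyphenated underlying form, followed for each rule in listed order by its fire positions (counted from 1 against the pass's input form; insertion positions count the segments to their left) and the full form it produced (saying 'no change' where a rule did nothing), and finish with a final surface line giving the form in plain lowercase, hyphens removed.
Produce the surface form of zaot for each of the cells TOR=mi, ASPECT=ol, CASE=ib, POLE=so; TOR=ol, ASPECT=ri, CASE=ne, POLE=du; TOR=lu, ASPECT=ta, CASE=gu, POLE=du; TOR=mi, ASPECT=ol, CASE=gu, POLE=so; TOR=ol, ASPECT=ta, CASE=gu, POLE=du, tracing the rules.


cell TOR=mi, ASPECT=ol, CASE=ib, POLE=so:
underlying: ig-zaot-vz-pa-dim
1. f -> v, k -> g, p -> b / _ Z: no change
2. e -> o, i -> u / B C0 _: fires at position(s) 12: igzaotvzpadum
surface: igzaotvzpadum

cell TOR=ol, ASPECT=ri, CASE=ne, POLE=du:
underlying: big-zaot-f-b-pp
1. f -> v, k -> g, p -> b / _ Z: fires at position(s) 8: bigzaotvbpp
2. e -> o, i -> u / B C0 _: no change
surface: bigzaotvbpp

cell TOR=lu, ASPECT=ta, CASE=gu, POLE=du:
underlying: nap-zaot-b-mi-pp
1. f -> v, k -> g, p -> b / _ Z: fires at position(s) 3: nabzaotbmipp
2. e -> o, i -> u / B C0 _: fires at position(s) 10: nabzaotbmupp
surface: nabzaotbmupp

cell TOR=mi, ASPECT=ol, CASE=gu, POLE=so:
underlying: ig-zaot-b-pa-dim
1. f -> v, k -> g, p -> b / _ Z: no change
2. e -> o, i -> u / B C0 _: fires at position(s) 11: igzaotbpadum
surface: igzaotbpadum

cell TOR=ol, ASPECT=ta, CASE=gu, POLE=du:
underlying: big-zaot-b-mi-pp
1. f -> v, k -> g, p -> b / _ Z: no change
2. e -> o, i -> u / B C0 _: fires at position(s) 10: bigzaotbmupp
surface: bigzaotbmupp


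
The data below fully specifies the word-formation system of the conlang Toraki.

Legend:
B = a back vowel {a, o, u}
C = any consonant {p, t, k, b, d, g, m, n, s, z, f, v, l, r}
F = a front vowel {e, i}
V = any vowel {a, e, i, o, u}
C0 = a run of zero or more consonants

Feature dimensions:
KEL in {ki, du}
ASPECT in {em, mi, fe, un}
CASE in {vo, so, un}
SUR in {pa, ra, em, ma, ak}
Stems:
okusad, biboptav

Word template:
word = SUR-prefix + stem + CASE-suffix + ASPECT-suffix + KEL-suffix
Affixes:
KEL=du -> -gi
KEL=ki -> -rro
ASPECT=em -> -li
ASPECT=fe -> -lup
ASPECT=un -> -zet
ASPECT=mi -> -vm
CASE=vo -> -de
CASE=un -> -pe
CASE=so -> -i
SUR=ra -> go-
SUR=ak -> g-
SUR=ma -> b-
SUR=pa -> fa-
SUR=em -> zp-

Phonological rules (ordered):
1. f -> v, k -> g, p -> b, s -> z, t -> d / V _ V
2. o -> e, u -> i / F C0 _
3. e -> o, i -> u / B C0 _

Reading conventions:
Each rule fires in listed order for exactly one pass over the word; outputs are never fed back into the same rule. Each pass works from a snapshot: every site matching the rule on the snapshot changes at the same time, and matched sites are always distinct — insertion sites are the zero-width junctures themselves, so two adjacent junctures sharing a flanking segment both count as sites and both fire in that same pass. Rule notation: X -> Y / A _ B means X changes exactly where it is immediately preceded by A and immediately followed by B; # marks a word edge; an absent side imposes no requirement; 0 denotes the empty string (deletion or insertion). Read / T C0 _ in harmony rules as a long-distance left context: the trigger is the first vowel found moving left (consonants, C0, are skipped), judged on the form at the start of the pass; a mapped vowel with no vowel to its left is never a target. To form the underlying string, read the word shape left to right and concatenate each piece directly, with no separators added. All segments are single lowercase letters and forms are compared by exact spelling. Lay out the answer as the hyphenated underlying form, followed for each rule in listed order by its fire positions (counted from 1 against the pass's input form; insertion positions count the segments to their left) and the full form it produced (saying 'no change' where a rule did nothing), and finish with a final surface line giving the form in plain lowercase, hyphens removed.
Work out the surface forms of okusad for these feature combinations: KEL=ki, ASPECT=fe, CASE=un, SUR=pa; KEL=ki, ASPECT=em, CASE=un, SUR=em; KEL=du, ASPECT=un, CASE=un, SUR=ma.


cell KEL=ki, ASPECT=fe, CASE=un, SUR=pa:
underlying: fa-okusad-pe-lup-rro
1. f -> v, k -> g, p -> b, s -> z, t -> d / V _ V: fires at position(s) 4, 6: faoguzadpeluprro
2. o -> e, u -> i / F C0 _: fires at position(s) 12: faoguzadpeliprro
3. e -> o, i -> u / B C0 _: fires at position(s) 10: faoguzadpoliprro
surface: faoguzadpoliprro

cell KEL=ki, ASPECT=em, CASE=un, SUR=em:
underlying: zp-okusad-pe-li-rro
1. f -> v, k -> g, p -> b, s -> z, t -> d / V _ V: fires at position(s) 4, 6: zpoguzadpelirro
2. o -> e, u -> i / F C0 _: fires at position(s) 15: zpoguzadpelirre
3. e -> o, i -> u / B C0 _: fires at position(s) 10: zpoguzadpolirre
surface: zpoguzadpolirre

cell KEL=du, ASPECT=un, CASE=un, SUR=ma:
underlying: b-okusad-pe-zet-gi
1. f -> v, k -> g, p -> b, s -> z, t -> d / V _ V: fires at position(s) 3, 5: boguzadpezetgi
2. o -> e, u -> i / F C0 _: no change
3. e -> o, i -> u / B C0 _: fires at position(s) 9: boguzadpozetgi
surface: boguzadpozetgi


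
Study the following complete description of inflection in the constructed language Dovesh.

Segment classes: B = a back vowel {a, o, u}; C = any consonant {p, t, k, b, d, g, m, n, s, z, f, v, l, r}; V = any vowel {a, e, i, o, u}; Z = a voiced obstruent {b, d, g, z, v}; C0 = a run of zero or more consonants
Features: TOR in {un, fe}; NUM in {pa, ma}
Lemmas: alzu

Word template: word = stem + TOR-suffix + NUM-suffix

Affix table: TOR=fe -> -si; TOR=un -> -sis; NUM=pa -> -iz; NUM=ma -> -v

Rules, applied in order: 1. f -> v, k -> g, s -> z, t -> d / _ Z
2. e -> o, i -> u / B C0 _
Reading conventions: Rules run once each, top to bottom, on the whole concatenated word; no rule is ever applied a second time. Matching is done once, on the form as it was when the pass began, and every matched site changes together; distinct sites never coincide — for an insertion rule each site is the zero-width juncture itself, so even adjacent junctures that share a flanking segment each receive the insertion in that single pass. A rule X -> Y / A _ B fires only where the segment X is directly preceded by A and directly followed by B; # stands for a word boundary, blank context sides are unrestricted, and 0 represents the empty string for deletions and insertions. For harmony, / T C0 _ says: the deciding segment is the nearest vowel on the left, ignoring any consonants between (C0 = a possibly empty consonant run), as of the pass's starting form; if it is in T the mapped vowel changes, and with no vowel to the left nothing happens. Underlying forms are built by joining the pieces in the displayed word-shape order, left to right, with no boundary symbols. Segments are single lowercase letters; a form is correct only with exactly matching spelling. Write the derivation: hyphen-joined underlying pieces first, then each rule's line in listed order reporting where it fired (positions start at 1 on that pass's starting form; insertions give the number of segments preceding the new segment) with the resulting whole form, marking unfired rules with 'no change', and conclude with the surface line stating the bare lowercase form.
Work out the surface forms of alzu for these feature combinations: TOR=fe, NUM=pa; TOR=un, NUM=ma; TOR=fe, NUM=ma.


cell TOR=fe, NUM=pa:
underlying: alzu-si-iz
1. f -> v, k -> g, s -> z, t -> d / _ Z: no change
2. e -> o, i -> u / B C0 _: fires at position(s) 6: alzusuiz
surface: alzusuiz

cell TOR=un, NUM=ma:
underlying: alzu-sis-v
1. f -> v, k -> g, s -> z, t -> d / _ Z: fires at position(s) 7: alzusizv
2. e -> o, i -> u / B C0 _: fires at position(s) 6: alzusuzv
surface: alzusuzv

cell TOR=fe, NUM=ma:
underlying: alzu-si-v
1. f -> v, k -> g, s -> z, t -> d / _ Z: no change
2. e -> o, i -> u / B C0 _: fires at position(s) 6: alzusuv
surface: alzusuv


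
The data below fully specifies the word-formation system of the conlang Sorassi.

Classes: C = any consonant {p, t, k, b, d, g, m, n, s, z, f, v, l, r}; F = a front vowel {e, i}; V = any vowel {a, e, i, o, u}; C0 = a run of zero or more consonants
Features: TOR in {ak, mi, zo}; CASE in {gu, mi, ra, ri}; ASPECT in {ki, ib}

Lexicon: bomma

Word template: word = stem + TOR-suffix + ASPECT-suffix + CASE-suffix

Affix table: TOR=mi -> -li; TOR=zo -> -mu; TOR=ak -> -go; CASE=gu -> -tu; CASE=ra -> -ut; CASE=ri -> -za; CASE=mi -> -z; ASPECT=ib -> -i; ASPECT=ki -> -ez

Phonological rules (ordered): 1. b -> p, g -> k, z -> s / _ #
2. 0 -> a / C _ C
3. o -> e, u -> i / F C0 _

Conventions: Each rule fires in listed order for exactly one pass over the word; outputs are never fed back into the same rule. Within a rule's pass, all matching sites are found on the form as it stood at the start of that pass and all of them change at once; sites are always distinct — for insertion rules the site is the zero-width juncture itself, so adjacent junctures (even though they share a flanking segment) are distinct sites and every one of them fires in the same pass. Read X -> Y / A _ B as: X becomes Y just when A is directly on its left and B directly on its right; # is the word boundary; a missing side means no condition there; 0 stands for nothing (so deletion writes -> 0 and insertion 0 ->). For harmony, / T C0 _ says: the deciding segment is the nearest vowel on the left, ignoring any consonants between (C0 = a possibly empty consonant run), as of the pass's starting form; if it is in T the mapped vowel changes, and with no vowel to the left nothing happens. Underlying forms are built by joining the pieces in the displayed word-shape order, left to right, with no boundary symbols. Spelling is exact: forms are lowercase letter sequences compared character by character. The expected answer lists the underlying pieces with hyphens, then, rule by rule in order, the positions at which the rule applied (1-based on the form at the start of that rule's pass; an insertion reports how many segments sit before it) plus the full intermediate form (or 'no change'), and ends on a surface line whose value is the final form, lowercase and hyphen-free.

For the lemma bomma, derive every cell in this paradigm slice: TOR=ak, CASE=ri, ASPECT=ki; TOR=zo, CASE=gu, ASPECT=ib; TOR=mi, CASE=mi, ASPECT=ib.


cell TOR=ak, CASE=ri, ASPECT=ki:
underlying: bomma-go-ez-za
1. b -> p, g -> k, z -> s / _ #: no change
2. 0 -> a / C _ C: inserts after position(s) 3, 9: bomamagoezaza
3. o -> e, u -> i / F C0 _: no change
surface: bomamagoezaza

cell TOR=zo, CASE=gu, ASPECT=ib:
underlying: bomma-mu-i-tu
1. b -> p, g -> k, z -> s / _ #: no change
2. 0 -> a / C _ C: inserts after position(s) 3: bomamamuitu
3. o -> e, u -> i / F C0 _: fires at position(s) 11: bomamamuiti
surface: bomamamuiti

cell TOR=mi, CASE=mi, ASPECT=ib:
underlying: bomma-li-i-z
1. b -> p, g -> k, z -> s / _ #: fires at position(s) 9: bommaliis
2. 0 -> a / C _ C: inserts after position(s) 3: bomamaliis
3. o -> e, u -> i / F C0 _: no change
surface: bomamaliis


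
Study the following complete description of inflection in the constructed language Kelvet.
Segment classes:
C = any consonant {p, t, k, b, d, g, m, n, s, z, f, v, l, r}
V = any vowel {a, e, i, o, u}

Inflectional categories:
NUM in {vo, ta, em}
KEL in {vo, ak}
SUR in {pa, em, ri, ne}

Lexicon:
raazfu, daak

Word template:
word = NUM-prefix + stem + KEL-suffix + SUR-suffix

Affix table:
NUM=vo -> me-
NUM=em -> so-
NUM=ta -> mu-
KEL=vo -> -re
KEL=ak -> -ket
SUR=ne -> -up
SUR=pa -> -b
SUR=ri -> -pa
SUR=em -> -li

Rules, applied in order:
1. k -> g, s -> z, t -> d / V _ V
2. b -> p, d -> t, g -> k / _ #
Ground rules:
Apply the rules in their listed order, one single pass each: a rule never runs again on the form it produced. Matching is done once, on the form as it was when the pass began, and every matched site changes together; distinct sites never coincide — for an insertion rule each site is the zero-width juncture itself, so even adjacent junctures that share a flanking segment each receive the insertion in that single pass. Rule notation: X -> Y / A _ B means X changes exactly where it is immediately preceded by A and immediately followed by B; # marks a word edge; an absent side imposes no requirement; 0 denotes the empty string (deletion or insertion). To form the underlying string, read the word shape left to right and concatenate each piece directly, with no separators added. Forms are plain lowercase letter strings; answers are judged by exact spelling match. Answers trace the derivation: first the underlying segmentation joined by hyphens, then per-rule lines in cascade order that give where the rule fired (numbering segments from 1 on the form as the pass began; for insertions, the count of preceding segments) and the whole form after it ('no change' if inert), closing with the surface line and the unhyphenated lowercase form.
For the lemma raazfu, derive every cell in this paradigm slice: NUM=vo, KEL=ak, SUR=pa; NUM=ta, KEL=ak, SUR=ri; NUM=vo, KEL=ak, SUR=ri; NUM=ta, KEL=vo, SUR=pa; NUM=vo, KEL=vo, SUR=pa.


cell NUM=vo, KEL=ak, SUR=pa:
underlying: me-raazfu-ket-b
1. k -> g, s -> z, t -> d / V _ V: fires at position(s) 9: meraazfugetb
2. b -> p, d -> t, g -> k / _ #: fires at position(s) 12: meraazfugetp
surface: meraazfugetp

cell NUM=ta, KEL=ak, SUR=ri:
underlying: mu-raazfu-ket-pa
1. k -> g, s -> z, t -> d / V _ V: fires at position(s) 9: muraazfugetpa
2. b -> p, d -> t, g -> k / _ #: no change
surface: muraazfugetpa

cell NUM=vo, KEL=ak, SUR=ri:
underlying: me-raazfu-ket-pa
1. k -> g, s -> z, t -> d / V _ V: fires at position(s) 9: meraazfugetpa
2. b -> p, d -> t, g -> k / _ #: no change
surface: meraazfugetpa

cell NUM=ta, KEL=vo, SUR=pa:
underlying: mu-raazfu-re-b
1. k -> g, s -> z, t -> d / V _ V: no change
2. b -> p, d -> t, g -> k / _ #: fires at position(s) 11: muraazfurep
surface: muraazfurep

cell NUM=vo, KEL=vo, SUR=pa:
underlying: me-raazfu-re-b
1. k -> g, s -> z, t -> d / V _ V: no change
2. b -> p, d -> t, g -> k / _ #: fires at position(s) 11: meraazfurep
surface: meraazfurep


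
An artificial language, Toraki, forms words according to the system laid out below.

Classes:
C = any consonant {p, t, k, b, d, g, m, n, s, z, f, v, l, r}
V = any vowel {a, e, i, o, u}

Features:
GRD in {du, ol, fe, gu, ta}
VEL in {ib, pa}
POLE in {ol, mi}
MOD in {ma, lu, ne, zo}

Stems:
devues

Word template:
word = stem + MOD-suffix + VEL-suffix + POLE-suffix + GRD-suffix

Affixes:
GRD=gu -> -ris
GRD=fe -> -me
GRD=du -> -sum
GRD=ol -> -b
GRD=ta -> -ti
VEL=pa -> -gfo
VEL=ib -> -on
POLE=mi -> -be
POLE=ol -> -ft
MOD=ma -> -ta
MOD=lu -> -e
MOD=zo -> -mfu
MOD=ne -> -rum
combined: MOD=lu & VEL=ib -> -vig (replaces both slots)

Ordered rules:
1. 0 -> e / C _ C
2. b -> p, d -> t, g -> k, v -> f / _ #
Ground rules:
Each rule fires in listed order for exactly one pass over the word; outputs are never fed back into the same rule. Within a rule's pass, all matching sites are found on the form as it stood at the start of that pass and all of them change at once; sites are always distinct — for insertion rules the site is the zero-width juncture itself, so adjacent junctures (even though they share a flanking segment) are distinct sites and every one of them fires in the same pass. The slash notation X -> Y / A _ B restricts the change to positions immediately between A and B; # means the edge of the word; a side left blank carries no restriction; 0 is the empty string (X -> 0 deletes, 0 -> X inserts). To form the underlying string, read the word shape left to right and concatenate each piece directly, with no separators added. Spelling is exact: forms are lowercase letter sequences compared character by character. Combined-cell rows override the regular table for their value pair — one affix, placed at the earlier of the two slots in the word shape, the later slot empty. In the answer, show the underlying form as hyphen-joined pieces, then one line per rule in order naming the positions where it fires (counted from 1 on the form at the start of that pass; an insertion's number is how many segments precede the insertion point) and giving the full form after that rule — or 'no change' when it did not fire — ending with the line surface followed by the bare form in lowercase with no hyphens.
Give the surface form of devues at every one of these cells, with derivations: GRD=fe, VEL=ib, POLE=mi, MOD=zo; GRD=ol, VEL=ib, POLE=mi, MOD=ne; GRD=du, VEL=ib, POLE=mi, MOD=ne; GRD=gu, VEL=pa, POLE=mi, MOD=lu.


cell GRD=fe, VEL=ib, POLE=mi, MOD=zo:
underlying: devues-mfu-on-be-me
1. 0 -> e / C _ C: inserts after position(s) 6, 7, 11: devuesemefuonebeme
2. b -> p, d -> t, g -> k, v -> f / _ #: no change
surface: devuesemefuonebeme

cell GRD=ol, VEL=ib, POLE=mi, MOD=ne:
underlying: devues-rum-on-be-b
1. 0 -> e / C _ C: inserts after position(s) 6, 11: devueserumonebeb
2. b -> p, d -> t, g -> k, v -> f / _ #: fires at position(s) 16: devueserumonebep
surface: devueserumonebep

cell GRD=du, VEL=ib, POLE=mi, MOD=ne:
underlying: devues-rum-on-be-sum
1. 0 -> e / C _ C: inserts after position(s) 6, 11: devueserumonebesum
2. b -> p, d -> t, g -> k, v -> f / _ #: no change
surface: devueserumonebesum

cell GRD=gu, VEL=pa, POLE=mi, MOD=lu:
underlying: devues-e-gfo-be-ris
1. 0 -> e / C _ C: inserts after position(s) 8: devuesegefoberis
2. b -> p, d -> t, g -> k, v -> f / _ #: no change
surface: devuesegefoberis


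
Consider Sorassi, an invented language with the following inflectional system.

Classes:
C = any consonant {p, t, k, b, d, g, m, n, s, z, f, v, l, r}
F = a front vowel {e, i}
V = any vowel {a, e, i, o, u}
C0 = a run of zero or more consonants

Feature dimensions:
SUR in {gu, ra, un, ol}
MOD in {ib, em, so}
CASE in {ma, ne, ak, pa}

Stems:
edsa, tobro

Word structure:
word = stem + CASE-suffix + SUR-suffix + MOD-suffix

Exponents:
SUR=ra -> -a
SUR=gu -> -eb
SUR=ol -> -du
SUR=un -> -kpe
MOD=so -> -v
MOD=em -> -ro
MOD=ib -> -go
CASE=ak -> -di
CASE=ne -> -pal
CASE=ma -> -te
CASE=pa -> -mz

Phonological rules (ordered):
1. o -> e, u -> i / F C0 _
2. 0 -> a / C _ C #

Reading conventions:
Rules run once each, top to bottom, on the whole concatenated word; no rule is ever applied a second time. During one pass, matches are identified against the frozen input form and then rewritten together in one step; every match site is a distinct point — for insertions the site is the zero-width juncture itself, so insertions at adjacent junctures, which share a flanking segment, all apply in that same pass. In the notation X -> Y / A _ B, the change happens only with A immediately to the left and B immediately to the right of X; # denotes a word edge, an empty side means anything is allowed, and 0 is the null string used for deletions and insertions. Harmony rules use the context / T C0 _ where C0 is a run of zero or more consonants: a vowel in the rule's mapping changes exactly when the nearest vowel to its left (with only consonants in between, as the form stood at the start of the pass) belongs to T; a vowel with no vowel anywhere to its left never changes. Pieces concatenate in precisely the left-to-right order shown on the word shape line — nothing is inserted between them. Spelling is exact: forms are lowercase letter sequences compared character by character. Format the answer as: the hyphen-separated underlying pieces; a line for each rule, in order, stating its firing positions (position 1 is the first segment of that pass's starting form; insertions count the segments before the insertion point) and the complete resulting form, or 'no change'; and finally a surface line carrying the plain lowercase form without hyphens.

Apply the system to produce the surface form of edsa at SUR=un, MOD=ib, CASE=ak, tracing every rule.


underlying: edsa-di-kpe-go
1. o -> e, u -> i / F C0 _: fires at position(s) 11: edsadikpege
2. 0 -> a / C _ C #: no change
surface: edsadikpege


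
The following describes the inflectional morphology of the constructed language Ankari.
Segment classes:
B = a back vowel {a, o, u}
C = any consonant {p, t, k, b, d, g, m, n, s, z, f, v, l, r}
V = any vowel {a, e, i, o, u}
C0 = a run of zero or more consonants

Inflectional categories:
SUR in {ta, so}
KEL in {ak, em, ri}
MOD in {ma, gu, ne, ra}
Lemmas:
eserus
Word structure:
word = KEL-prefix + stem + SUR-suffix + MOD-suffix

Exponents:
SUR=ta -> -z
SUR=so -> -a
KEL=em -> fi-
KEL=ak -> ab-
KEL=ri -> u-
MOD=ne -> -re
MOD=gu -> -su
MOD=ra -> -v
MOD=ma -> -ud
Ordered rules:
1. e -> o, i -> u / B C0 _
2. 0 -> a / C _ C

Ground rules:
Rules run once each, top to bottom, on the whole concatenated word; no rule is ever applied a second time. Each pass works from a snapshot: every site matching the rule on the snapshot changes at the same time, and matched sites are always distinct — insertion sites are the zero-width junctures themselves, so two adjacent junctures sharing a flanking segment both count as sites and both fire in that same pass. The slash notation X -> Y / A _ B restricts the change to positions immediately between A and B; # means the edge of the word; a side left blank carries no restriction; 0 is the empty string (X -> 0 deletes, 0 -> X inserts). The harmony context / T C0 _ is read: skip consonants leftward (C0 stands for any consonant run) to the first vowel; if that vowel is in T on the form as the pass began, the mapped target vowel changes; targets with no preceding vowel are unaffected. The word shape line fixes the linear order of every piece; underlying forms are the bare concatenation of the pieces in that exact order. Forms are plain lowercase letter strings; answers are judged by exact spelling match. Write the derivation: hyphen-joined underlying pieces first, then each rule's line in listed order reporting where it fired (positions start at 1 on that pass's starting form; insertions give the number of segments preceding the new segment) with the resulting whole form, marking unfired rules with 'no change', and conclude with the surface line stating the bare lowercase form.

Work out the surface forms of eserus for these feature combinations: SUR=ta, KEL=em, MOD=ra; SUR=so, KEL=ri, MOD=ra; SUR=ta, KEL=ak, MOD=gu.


cell SUR=ta, KEL=em, MOD=ra:
underlying: fi-eserus-z-v
1. e -> o, i -> u / B C0 _: no change
2. 0 -> a / C _ C: inserts after position(s) 8, 9: fieserusazav
surface: fieserusazav

cell SUR=so, KEL=ri, MOD=ra:
underlying: u-eserus-a-v
1. e -> o, i -> u / B C0 _: fires at position(s) 2: uoserusav
2. 0 -> a / C _ C: no change
surface: uoserusav

cell SUR=ta, KEL=ak, MOD=gu:
underlying: ab-eserus-z-su
1. e -> o, i -> u / B C0 _: fires at position(s) 3: aboseruszsu
2. 0 -> a / C _ C: inserts after position(s) 8, 9: aboserusazasu
surface: aboserusazasu


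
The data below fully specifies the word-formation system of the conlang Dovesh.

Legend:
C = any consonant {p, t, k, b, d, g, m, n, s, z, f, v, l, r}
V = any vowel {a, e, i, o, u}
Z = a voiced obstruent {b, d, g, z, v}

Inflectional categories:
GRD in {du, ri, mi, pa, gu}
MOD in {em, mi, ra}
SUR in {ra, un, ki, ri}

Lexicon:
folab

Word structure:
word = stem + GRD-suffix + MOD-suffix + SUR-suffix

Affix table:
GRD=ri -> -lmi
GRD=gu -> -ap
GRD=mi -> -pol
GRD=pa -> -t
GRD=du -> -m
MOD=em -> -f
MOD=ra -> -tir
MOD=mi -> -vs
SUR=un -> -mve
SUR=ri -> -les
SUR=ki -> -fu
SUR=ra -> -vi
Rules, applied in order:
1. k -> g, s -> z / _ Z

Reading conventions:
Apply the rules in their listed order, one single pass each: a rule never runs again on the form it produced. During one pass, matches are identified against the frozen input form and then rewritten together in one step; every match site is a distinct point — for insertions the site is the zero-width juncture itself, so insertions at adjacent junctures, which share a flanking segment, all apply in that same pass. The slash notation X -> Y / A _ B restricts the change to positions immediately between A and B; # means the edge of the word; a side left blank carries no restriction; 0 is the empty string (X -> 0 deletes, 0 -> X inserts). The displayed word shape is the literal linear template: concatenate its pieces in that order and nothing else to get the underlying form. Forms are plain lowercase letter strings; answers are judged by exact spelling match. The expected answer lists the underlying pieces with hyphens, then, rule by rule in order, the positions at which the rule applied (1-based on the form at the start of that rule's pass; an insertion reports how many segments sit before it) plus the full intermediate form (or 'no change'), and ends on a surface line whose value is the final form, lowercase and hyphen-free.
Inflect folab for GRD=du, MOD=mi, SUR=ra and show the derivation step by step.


underlying: folab-m-vs-vi
1. k -> g, s -> z / _ Z: fires at position(s) 8: folabmvzvi
surface: folabmvzvi


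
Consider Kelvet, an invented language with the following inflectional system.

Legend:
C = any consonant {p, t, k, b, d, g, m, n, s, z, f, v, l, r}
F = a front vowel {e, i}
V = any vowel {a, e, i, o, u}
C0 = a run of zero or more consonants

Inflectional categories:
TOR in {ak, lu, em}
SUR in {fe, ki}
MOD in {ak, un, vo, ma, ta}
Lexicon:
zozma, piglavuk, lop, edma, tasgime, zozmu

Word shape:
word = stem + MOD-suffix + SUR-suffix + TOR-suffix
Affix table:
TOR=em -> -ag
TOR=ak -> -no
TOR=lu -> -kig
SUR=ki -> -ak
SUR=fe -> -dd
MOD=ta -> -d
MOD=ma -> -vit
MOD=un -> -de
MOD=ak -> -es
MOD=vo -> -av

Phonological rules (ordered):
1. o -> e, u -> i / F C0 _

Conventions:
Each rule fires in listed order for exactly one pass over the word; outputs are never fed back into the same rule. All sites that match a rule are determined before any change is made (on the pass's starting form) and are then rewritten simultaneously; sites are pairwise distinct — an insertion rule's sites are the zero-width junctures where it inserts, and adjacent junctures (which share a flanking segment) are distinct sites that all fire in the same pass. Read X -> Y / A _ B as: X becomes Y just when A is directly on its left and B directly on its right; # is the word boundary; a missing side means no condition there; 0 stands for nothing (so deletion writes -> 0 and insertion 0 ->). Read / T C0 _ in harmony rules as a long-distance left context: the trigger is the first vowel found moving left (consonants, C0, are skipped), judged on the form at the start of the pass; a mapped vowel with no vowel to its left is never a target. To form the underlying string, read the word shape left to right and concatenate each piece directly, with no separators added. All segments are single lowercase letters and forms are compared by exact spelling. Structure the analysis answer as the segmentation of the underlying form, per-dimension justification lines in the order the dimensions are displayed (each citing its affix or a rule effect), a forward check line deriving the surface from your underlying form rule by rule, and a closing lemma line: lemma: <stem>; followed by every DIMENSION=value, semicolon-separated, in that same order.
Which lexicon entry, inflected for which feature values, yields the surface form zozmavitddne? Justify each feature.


underlying: zozma-vit-dd-no
TOR=ak - signalled by the affix -no
SUR=fe - signalled by the affix -dd
MOD=ma - signalled by the affix -vit
check: zozmavitddno -> zozmavitddne
lemma: zozma; TOR=ak; SUR=fe; MOD=ma


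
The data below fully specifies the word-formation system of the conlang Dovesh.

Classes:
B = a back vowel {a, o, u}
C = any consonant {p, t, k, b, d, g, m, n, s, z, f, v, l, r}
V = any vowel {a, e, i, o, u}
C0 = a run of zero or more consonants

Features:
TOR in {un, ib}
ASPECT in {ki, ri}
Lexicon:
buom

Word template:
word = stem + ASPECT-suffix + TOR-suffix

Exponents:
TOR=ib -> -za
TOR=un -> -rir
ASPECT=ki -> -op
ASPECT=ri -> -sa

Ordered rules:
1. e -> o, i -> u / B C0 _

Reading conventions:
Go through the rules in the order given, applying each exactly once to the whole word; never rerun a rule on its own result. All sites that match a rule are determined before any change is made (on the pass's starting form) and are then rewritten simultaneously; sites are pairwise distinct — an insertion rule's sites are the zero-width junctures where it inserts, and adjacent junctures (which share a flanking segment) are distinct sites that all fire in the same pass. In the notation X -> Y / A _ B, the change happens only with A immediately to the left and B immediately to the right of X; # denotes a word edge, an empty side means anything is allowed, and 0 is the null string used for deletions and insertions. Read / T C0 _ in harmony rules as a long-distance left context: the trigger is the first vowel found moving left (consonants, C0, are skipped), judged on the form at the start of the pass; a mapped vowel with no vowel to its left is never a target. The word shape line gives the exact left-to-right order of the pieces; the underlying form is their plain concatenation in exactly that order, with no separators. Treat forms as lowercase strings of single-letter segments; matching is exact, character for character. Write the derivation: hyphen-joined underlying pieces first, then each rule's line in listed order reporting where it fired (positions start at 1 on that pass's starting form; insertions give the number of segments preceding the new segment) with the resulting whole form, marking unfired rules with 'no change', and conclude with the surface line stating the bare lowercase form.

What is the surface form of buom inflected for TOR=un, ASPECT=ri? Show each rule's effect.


underlying: buom-sa-rir
1. e -> o, i -> u / B C0 _: fires at position(s) 8: buomsarur
surface: buomsarur


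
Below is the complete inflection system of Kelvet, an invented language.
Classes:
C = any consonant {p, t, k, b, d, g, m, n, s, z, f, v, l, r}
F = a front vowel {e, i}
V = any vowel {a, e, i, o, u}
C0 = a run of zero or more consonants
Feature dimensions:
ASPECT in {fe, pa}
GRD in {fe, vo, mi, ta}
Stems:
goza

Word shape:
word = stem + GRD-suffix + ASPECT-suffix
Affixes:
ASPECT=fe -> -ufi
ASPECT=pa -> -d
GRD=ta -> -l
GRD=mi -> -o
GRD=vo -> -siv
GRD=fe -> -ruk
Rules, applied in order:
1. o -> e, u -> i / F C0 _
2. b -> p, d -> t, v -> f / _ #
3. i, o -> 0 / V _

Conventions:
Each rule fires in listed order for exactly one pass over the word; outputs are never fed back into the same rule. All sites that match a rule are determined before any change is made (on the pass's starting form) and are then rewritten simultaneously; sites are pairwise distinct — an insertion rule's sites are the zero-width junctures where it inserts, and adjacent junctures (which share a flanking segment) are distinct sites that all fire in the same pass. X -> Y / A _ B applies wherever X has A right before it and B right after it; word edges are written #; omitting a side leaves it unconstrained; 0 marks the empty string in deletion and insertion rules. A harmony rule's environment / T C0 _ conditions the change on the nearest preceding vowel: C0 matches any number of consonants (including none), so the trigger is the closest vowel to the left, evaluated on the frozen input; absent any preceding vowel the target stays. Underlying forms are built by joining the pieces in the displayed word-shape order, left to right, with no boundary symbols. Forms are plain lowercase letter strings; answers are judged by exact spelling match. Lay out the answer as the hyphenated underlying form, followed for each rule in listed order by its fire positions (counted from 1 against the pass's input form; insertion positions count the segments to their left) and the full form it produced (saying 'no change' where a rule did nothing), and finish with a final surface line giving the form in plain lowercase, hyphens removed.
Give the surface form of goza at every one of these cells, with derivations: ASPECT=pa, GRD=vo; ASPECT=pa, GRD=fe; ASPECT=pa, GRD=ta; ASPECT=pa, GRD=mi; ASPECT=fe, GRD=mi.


cell ASPECT=pa, GRD=vo:
underlying: goza-siv-d
1. o -> e, u -> i / F C0 _: no change
2. b -> p, d -> t, v -> f / _ #: fires at position(s) 8: gozasivt
3. i, o -> 0 / V _: no change
surface: gozasivt

cell ASPECT=pa, GRD=fe:
underlying: goza-ruk-d
1. o -> e, u -> i / F C0 _: no change
2. b -> p, d -> t, v -> f / _ #: fires at position(s) 8: gozarukt
3. i, o -> 0 / V _: no change
surface: gozarukt

cell ASPECT=pa, GRD=ta:
underlying: goza-l-d
1. o -> e, u -> i / F C0 _: no change
2. b -> p, d -> t, v -> f / _ #: fires at position(s) 6: gozalt
3. i, o -> 0 / V _: no change
surface: gozalt

cell ASPECT=pa, GRD=mi:
underlying: goza-o-d
1. o -> e, u -> i / F C0 _: no change
2. b -> p, d -> t, v -> f / _ #: fires at position(s) 6: gozaot
3. i, o -> 0 / V _: fires at position(s) 5: gozat
surface: gozat

cell ASPECT=fe, GRD=mi:
underlying: goza-o-ufi
1. o -> e, u -> i / F C0 _: no change
2. b -> p, d -> t, v -> f / _ #: no change
3. i, o -> 0 / V _: fires at position(s) 5: gozaufi
surface: gozaufi


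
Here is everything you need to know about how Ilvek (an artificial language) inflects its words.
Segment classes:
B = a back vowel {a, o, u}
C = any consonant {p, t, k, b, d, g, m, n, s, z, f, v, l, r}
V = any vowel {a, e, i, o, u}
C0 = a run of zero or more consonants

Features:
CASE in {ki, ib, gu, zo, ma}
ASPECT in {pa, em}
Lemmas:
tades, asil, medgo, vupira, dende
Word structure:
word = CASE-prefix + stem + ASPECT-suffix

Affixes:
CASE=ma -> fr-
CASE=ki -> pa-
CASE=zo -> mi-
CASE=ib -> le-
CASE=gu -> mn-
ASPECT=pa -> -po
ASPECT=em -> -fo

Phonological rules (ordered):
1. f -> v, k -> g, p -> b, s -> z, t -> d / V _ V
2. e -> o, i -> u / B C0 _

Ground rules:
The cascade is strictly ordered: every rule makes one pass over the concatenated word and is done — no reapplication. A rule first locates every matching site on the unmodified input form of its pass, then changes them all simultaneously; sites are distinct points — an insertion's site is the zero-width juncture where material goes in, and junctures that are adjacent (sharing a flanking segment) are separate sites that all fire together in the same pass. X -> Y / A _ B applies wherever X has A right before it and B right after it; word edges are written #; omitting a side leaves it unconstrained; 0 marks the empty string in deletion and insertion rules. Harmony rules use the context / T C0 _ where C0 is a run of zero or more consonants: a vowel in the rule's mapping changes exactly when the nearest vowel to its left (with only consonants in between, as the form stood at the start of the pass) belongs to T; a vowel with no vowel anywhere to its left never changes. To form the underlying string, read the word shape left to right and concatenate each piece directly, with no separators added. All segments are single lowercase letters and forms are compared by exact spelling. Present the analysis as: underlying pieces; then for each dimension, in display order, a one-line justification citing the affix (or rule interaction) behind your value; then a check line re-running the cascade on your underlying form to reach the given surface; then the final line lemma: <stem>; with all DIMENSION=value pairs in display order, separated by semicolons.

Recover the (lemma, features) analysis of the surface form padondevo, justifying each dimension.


underlying: pa-dende-fo
CASE=ki - signalled by the affix pa-
ASPECT=em - signalled by the affix -fo
check: padendefo -> padendevo -> padondevo
lemma: dende; CASE=ki; ASPECT=em
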